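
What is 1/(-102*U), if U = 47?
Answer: -1/4794 ≈ -0.00020859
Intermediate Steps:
1/(-102*U) = 1/(-102*47) = 1/(-4794) = -1/4794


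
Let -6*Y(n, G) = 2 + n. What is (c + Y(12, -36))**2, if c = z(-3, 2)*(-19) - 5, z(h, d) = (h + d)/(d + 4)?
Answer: 625/36 ≈ 17.361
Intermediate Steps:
Y(n, G) = -1/3 - n/6 (Y(n, G) = -(2 + n)/6 = -1/3 - n/6)
z(h, d) = (d + h)/(4 + d)
c = -11/6 (c = ((2 - 3)/(4 + 2))*(-19) - 5 = (-1/6)*(-19) - 5 = ((1/6)*(-1))*(-19) - 5 = -1/6*(-19) - 5 = 19/6 - 5 = -11/6 ≈ -1.8333)
(c + Y(12, -36))**2 = (-11/6 + (-1/3 - 1/6*12))**2 = (-11/6 + (-1/3 - 2))**2 = (-11/6 - 7/3)**2 = (-25/6)**2 = 625/36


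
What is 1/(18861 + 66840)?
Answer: 1/85701 ≈ 1.1668e-5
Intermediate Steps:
1/(18861 + 66840) = 1/85701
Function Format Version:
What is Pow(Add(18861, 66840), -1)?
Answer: Rational(1, 85701) ≈ 1.1668e-5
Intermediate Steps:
Pow(Add(18861, 66840), -1) = Pow(85701, -1) = Rational(1, 85701)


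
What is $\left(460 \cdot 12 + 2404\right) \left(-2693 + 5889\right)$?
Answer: $25325104$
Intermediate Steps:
$\left(460 \cdot 12 + 2404\right) \left(-2693 + 5889\right) = \left(5520 + 2404\right) 3196 = 7924 \cdot 3196 = 25325104$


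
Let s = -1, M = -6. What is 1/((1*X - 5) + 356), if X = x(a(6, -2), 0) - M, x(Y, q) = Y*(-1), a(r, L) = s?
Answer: 1/358 ≈ 0.0027933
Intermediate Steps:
a(r, L) = -1
x(Y, q) = -Y
X = 7 (X = -1*(-1) - 1*(-6) = 1 + 6 = 7)
1/((1*X - 5) + 356) = 1/((1*7 - 5) + 356) = 1/((7 - 5) + 356) = 1/(2 + 356) = 1/358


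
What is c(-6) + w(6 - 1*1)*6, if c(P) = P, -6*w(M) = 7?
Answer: -13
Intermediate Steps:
w(M) = -7/6 (w(M) = -⅙*7 = -7/6)
c(-6) + w(6 - 1*1)*6 = -6 - 7/6*6 = -6 - 7 = -13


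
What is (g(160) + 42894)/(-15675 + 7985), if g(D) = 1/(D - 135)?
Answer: -1072351/192250 ≈ -5.5779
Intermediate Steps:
g(D) = 1/(-135 + D)
(g(160) + 42894)/(-15675 + 7985) = (1/(-135 + 160) + 42894)/(-15675 + 7985) = (1/25 + 42894)/(-7690) = (1/25 + 42894)*(-1/7690) = (1072351/25)*(-1/7690) = -1072351/192250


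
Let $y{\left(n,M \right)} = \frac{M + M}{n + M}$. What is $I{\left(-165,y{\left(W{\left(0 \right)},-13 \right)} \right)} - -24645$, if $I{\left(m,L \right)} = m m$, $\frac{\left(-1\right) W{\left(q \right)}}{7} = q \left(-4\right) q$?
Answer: $51870$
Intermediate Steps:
$W{\left(q \right)} = 28 q^{2}$ ($W{\left(q \right)} = - 7 q \left(-4\right) q = - 7 - 4 q q = - 7 \left(- 4 q^{2}\right) = 28 q^{2}$)
$y{\left(n,M \right)} = \frac{2 M}{M + n}$
$I{\left(m,L \right)} = m^{2}$
$I{\left(-165,y{\left(W{\left(0 \right)},-13 \right)} \right)} - -24645 = \left(-165\right)^{2} - -24645 = 27225 + 24645 = 51870$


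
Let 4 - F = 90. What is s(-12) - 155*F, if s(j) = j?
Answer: 13318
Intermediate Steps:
F = -86 (F = 4 - 1*90 = 4 - 90 = -86)
s(-12) - 155*F = -12 - 155*(-86) = -12 + 13330 = 13318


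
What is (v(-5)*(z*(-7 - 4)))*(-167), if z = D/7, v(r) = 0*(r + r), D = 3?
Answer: 0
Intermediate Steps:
v(r) = 0 (v(r) = 0*(2*r) = 0)
z = 3/7 ≈ 0.42857
(v(-5)*(z*(-7 - 4)))*(-167) = (0*(3*(-7 - 4)/7))*(-167) = (0*((3/7)*(-11)))*(-167) = (0*(-33/7))*(-167) = 0*(-167) = 0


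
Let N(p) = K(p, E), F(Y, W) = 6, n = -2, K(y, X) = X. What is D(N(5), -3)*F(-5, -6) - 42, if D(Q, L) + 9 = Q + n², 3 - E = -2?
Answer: -42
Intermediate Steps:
E = 5 (E = 3 - 1*(-2) = 3 + 2 = 5)
N(p) = 5
D(Q, L) = -5 + Q (D(Q, L) = -9 + (Q + (-2)²) = -9 + (Q + 4) = -9 + (4 + Q) = -5 + Q)
D(N(5), -3)*F(-5, -6) - 42 = (-5 + 5)*6 - 42 = 0*6 - 42 = 0 - 42 = -42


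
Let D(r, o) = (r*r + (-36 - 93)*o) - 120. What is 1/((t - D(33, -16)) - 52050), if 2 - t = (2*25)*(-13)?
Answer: -1/54431 ≈ -1.8372e-5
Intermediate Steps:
t = 652 (t = 2 - 2*25*(-13) = 2 - 50*(-13) = 2 - 1*(-650) = 2 + 650 = 652)
D(r, o) = -120 + r² - 129*o (D(r, o) = (r² - 129*o) - 120 = -120 + r² - 129*o)
1/((t - D(33, -16)) - 52050) = 1/((652 - (-120 + 33² - 129*(-16))) - 52050) = 1/((652 - (-120 + 1089 + 2064)) - 52050) = 1/((652 - 1*3033) - 52050) = 1/((652 - 3033) - 52050) = 1/(-2381 - 52050) = 1/(-54431) = -1/54431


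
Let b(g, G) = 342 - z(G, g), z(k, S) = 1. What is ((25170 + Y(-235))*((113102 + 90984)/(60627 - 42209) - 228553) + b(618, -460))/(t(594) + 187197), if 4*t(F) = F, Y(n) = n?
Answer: -104958516890042/3450529419 ≈ -30418.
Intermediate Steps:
t(F) = F/4
b(g, G) = 341 (b(g, G) = 342 - 1*1 = 342 - 1 = 341)
((25170 + Y(-235))*((113102 + 90984)/(60627 - 42209) - 228553) + b(618, -460))/(t(594) + 187197) = ((25170 - 235)*((113102 + 90984)/(60627 - 42209) - 228553) + 341)/((1/4)*594 + 187197) = (24935*(204086/18418 - 228553) + 341)/(297/2 + 187197) = (24935*(204086*(1/18418) - 228553) + 341)/(374691/2) = (24935*(102043/9209 - 228553) + 341)*(2/374691) = (24935*(-2104642534/9209) + 341)*(2/374691) = (-52479261585290/9209 + 341)*(2/374691) = -52479258445021/9209*2/374691 = -104958516890042/3450529419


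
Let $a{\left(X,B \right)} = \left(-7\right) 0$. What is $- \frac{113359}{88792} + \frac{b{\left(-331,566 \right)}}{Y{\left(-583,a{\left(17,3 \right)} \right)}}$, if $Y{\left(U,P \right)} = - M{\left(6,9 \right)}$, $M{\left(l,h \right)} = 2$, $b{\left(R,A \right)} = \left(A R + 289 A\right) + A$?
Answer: $\frac{1030140217}{88792} \approx 11602.0$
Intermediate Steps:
$b{\left(R,A \right)} = 290 A + A R$ ($b{\left(R,A \right)} = \left(289 A + A R\right) + A = 290 A + A R$)
$a{\left(X,B \right)} = 0$
$Y{\left(U,P \right)} = -2$ ($Y{\left(U,P \right)} = \left(-1\right) 2 = -2$)
$- \frac{113359}{88792} + \frac{b{\left(-331,566 \right)}}{Y{\left(-583,a{\left(17,3 \right)} \right)}} = - \frac{113359}{88792} + \frac{566 \left(290 - 331\right)}{-2} = \left(-113359\right) \frac{1}{88792} + 566 \left(-41\right) \left(- \frac{1}{2}\right) = - \frac{113359}{88792} - -11603 = - \frac{113359}{88792} + 11603 = \frac{1030140217}{88792}$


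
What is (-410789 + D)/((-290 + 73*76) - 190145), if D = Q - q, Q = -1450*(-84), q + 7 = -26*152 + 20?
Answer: 285050/184887 ≈ 1.5418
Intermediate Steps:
q = -3939 (q = -7 + (-26*152 + 20) = -7 + (-3952 + 20) = -7 - 3932 = -3939)
Q = 121800
D = 125739 (D = 121800 - 1*(-3939) = 121800 + 3939 = 125739)
(-410789 + D)/((-290 + 73*76) - 190145) = (-410789 + 125739)/((-290 + 73*76) - 190145) = -285050/((-290 + 5548) - 190145) = -285050/(5258 - 190145) = -285050/(-184887) = -285050*(-1/184887) = 285050/184887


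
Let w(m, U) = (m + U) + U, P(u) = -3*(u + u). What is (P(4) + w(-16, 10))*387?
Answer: -7740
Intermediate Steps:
P(u) = -6*u
w(m, U) = m + 2*U (w(m, U) = (U + m) + U = m + 2*U)
(P(4) + w(-16, 10))*387 = (-6*4 + (-16 + 2*10))*387 = (-24 + (-16 + 20))*387 = (-24 + 4)*387 = -20*387 = -7740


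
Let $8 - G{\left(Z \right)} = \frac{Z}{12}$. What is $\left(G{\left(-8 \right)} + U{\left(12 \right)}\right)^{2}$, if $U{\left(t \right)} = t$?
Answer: $\frac{3844}{9} \approx 427.11$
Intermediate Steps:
$G{\left(Z \right)} = 8 - \frac{Z}{12}$
$\left(G{\left(-8 \right)} + U{\left(12 \right)}\right)^{2} = \left(\left(8 - - \frac{2}{3}\right) + 12\right)^{2} = \left(\left(8 + \frac{2}{3}\right) + 12\right)^{2} = \left(\frac{26}{3} + 12\right)^{2} = \left(\frac{62}{3}\right)^{2} = \frac{3844}{9}$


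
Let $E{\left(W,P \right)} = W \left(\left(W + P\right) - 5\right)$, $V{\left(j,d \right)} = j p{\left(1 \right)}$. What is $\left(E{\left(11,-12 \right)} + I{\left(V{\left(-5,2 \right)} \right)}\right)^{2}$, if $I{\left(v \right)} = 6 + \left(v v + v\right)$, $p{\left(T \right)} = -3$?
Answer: $32400$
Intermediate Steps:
$V{\left(j,d \right)} = - 3 j$ ($V{\left(j,d \right)} = j \left(-3\right) = - 3 j$)
$I{\left(v \right)} = 6 + v + v^{2}$ ($I{\left(v \right)} = 6 + \left(v^{2} + v\right) = 6 + \left(v + v^{2}\right) = 6 + v + v^{2}$)
$E{\left(W,P \right)} = W \left(-5 + P + W\right)$ ($E{\left(W,P \right)} = W \left(\left(P + W\right) - 5\right) = W \left(-5 + P + W\right)$)
$\left(E{\left(11,-12 \right)} + I{\left(V{\left(-5,2 \right)} \right)}\right)^{2} = \left(11 \left(-5 - 12 + 11\right) + \left(6 - -15 + \left(\left(-3\right) \left(-5\right)\right)^{2}\right)\right)^{2} = \left(11 \left(-6\right) + \left(6 + 15 + 15^{2}\right)\right)^{2} = \left(-66 + \left(6 + 15 + 225\right)\right)^{2} = \left(-66 + 246\right)^{2} = 180^{2} = 32400$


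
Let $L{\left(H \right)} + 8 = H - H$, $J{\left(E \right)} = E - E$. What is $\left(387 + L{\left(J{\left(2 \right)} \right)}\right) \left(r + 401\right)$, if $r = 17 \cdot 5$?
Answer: $184194$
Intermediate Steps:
$J{\left(E \right)} = 0$
$r = 85$
$L{\left(H \right)} = -8$ ($L{\left(H \right)} = -8 + \left(H - H\right) = -8 + 0 = -8$)
$\left(387 + L{\left(J{\left(2 \right)} \right)}\right) \left(r + 401\right) = \left(387 - 8\right) \left(85 + 401\right) = 379 \cdot 486 = 184194$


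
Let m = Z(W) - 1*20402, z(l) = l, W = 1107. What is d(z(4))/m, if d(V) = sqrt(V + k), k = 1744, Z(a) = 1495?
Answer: -2*sqrt(437)/18907 ≈ -0.0022113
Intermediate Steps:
d(V) = sqrt(1744 + V) (d(V) = sqrt(V + 1744) = sqrt(1744 + V))
m = -18907 (m = 1495 - 1*20402 = 1495 - 20402 = -18907)
d(z(4))/m = sqrt(1744 + 4)/(-18907) = sqrt(1748)*(-1/18907) = (2*sqrt(437))*(-1/18907) = -2*sqrt(437)/18907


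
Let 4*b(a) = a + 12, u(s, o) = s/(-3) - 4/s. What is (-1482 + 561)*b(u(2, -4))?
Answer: -2149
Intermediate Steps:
u(s, o) = -4/s - s/3 (u(s, o) = s*(-⅓) - 4/s = -s/3 - 4/s = -4/s - s/3)
b(a) = 3 + a/4 (b(a) = (a + 12)/4 = (12 + a)/4 = 3 + a/4)
(-1482 + 561)*b(u(2, -4)) = (-1482 + 561)*(3 + (-4/2 - ⅓*2)/4) = -921*(3 + (-4*½ - ⅔)/4) = -921*(3 + (-2 - ⅔)/4) = -921*(3 + (¼)*(-8/3)) = -921*(3 - ⅔) = -921*7/3 = -2149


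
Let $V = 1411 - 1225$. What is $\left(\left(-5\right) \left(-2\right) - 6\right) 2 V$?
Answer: $1488$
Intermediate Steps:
$V = 186$
$\left(\left(-5\right) \left(-2\right) - 6\right) 2 V = \left(\left(-5\right) \left(-2\right) - 6\right) 2 \cdot 186 = \left(10 - 6\right) 2 \cdot 186 = 4 \cdot 2 \cdot 186 = 8 \cdot 186 = 1488$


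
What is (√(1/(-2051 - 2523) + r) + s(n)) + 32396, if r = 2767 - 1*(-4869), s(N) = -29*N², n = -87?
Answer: -187105 + √159756386162/4574 ≈ -1.8702e+5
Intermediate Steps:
r = 7636 (r = 2767 + 4869 = 7636)
(√(1/(-2051 - 2523) + r) + s(n)) + 32396 = (√(1/(-2051 - 2523) + 7636) - 29*(-87)²) + 32396 = (√(1/(-4574) + 7636) - 29*7569) + 32396 = (√(-1/4574 + 7636) - 219501) + 32396 = (√(34927063/4574) - 219501) + 32396 = (√159756386162/4574 - 219501) + 32396 = (-219501 + √159756386162/4574) + 32396 = -187105 + √159756386162/4574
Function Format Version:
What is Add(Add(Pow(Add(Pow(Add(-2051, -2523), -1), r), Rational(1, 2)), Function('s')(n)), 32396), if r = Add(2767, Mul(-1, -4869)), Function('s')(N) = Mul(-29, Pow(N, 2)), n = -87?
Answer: Add(-187105, Mul(Rational(1, 4574), Pow(159756386162, Rational(1, 2)))) ≈ -1.8702e+5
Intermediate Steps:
r = 7636 (r = Add(2767, 4869) = 7636)
Add(Add(Pow(Add(Pow(Add(-2051, -2523), -1), r), Rational(1, 2)), Function('s')(n)), 32396) = Add(Add(Pow(Add(Pow(Add(-2051, -2523), -1), 7636), Rational(1, 2)), Mul(-29, Pow(-87, 2))), 32396) = Add(Add(Pow(Add(Pow(-4574, -1), 7636), Rational(1, 2)), Mul(-29, 7569)), 32396) = Add(Add(Pow(Add(Rational(-1, 4574), 7636), Rational(1, 2)), -219501), 32396) = Add(Add(Pow(Rational(34927063, 4574), Rational(1, 2)), -219501), 32396) = Add(Add(Mul(Rational(1, 4574), Pow(159756386162, Rational(1, 2))), -219501), 32396) = Add(Add(-219501, Mul(Rational(1, 4574), Pow(159756386162, Rational(1, 2)))), 32396) = Add(-187105, Mul(Rational(1, 4574), Pow(159756386162, Rational(1, 2))))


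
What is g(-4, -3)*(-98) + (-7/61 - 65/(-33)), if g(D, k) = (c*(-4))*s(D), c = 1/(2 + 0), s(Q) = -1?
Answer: -390814/2013 ≈ -194.15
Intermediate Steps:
c = ½ (c = 1/2 = ½ ≈ 0.50000)
g(D, k) = 2 (g(D, k) = ((½)*(-4))*(-1) = -2*(-1) = 2)
g(-4, -3)*(-98) + (-7/61 - 65/(-33)) = 2*(-98) + (-7/61 - 65/(-33)) = -196 + (-7*1/61 - 65*(-1/33)) = -196 + (-7/61 + 65/33) = -196 + 3734/2013 = -390814/2013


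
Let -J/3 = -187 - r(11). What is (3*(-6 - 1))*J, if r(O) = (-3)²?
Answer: -12348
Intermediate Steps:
r(O) = 9
J = 588 (J = -3*(-187 - 1*9) = -3*(-187 - 9) = -3*(-196) = 588)
(3*(-6 - 1))*J = (3*(-6 - 1))*588 = (3*(-7))*588 = -21*588 = -12348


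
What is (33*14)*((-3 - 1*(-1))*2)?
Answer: -1848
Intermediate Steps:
(33*14)*((-3 - 1*(-1))*2) = 462*((-3 + 1)*2) = 462*(-2*2) = 462*(-4) = -1848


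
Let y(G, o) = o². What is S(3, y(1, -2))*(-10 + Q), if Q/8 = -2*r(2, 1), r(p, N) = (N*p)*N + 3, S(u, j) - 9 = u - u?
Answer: -810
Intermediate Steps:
S(u, j) = 9 (S(u, j) = 9 + (u - u) = 9 + 0 = 9)
r(p, N) = 3 + p*N² (r(p, N) = p*N² + 3 = 3 + p*N²)
Q = -80 (Q = 8*(-2*(3 + 2*1²)) = 8*(-2*(3 + 2*1)) = 8*(-2*(3 + 2)) = 8*(-2*5) = 8*(-10) = -80)
S(3, y(1, -2))*(-10 + Q) = 9*(-10 - 80) = 9*(-90) = -810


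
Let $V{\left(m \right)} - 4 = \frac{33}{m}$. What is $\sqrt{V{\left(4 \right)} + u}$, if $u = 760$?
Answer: $\frac{\sqrt{3089}}{2} \approx 27.789$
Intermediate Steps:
$V{\left(m \right)} = 4 + \frac{33}{m}$
$\sqrt{V{\left(4 \right)} + u} = \sqrt{\left(4 + \frac{33}{4}\right) + 760} = \sqrt{\frac{49}{4} + 760} = \sqrt{\frac{3089}{4}} = \frac{\sqrt{3089}}{2}$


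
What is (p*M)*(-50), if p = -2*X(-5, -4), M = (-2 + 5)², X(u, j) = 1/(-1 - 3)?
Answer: -225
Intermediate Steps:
X(u, j) = -¼ (X(u, j) = 1/(-4) = -¼)
M = 9 (M = 3² = 9)
p = ½ (p = -2*(-¼) = ½ ≈ 0.50000)
(p*M)*(-50) = ((½)*9)*(-50) = (9/2)*(-50) = -225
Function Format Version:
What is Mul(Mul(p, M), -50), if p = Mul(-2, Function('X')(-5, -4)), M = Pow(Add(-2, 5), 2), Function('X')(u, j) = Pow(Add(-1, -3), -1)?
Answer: -225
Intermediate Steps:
Function('X')(u, j) = Rational(-1, 4) (Function('X')(u, j) = Pow(-4, -1) = Rational(-1, 4))
M = 9 (M = Pow(3, 2) = 9)
p = Rational(1, 2) (p = Mul(-2, Rational(-1, 4)) = Rational(1, 2) ≈ 0.50000)
Mul(Mul(p, M), -50) = Mul(Mul(Rational(1, 2), 9), -50) = Mul(Rational(9, 2), -50) = -225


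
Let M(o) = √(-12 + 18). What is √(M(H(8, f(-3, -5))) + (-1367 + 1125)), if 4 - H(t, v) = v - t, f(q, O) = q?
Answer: √(-242 + √6) ≈ 15.477*I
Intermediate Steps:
H(t, v) = 4 + t - v (H(t, v) = 4 - (v - t) = 4 + (t - v) = 4 + t - v)
M(o) = √6
√(M(H(8, f(-3, -5))) + (-1367 + 1125)) = √(√6 + (-1367 + 1125)) = √(√6 - 242) = √(-242 + √6)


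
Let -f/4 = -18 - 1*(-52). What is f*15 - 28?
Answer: -2068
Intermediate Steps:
f = -136 (f = -4*(-18 - 1*(-52)) = -4*(-18 + 52) = -4*34 = -136)
f*15 - 28 = -136*15 - 28 = -2040 - 28 = -2068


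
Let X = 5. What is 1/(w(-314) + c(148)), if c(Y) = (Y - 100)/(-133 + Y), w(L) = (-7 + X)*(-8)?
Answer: 5/96 ≈ 0.052083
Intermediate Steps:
w(L) = 16 (w(L) = (-7 + 5)*(-8) = -2*(-8) = 16)
c(Y) = (-100 + Y)/(-133 + Y)
1/(w(-314) + c(148)) = 1/(16 + (-100 + 148)/(-133 + 148)) = 1/(16 + 48/15) = 1/(16 + (1/15)*48) = 1/(16 + 16/5) = 1/(96/5) = 5/96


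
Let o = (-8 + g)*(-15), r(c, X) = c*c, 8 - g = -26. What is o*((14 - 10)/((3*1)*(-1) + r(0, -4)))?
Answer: 520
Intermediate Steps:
g = 34 (g = 8 - 1*(-26) = 8 + 26 = 34)
r(c, X) = c²
o = -390 (o = (-8 + 34)*(-15) = 26*(-15) = -390)
o*((14 - 10)/((3*1)*(-1) + r(0, -4))) = -390*(14 - 10)/((3*1)*(-1) + 0²) = -1560/(3*(-1) + 0) = -1560/(-3 + 0) = -1560/(-3) = -1560*(-1)/3 = -390*(-4/3) = 520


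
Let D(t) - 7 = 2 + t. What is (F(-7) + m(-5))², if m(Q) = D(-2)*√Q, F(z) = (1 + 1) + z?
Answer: (-5 + 7*I*√5)² ≈ -220.0 - 156.52*I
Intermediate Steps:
D(t) = 9 + t (D(t) = 7 + (2 + t) = 9 + t)
F(z) = 2 + z
m(Q) = 7*√Q (m(Q) = (9 - 2)*√Q = 7*√Q)
(F(-7) + m(-5))² = ((2 - 7) + 7*√(-5))² = (-5 + 7*(I*√5))² = (-5 + 7*I*√5)²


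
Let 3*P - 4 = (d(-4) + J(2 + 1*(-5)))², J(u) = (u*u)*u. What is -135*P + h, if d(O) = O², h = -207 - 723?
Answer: -6555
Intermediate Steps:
h = -930
J(u) = u³ (J(u) = u²*u = u³)
P = 125/3 (P = 4/3 + ((-4)² + (2 + 1*(-5))³)²/3 = 4/3 + (16 + (2 - 5)³)²/3 = 4/3 + (16 + (-3)³)²/3 = 4/3 + (16 - 27)²/3 = 4/3 + (⅓)*(-11)² = 4/3 + (⅓)*121 = 4/3 + 121/3 = 125/3 ≈ 41.667)
-135*P + h = -135*125/3 - 930 = -5625 - 930 = -6555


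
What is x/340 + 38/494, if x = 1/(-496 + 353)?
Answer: 3739/48620 ≈ 0.076903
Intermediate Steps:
x = -1/143 (x = 1/(-143) = -1/143 ≈ -0.0069930)
x/340 + 38/494 = -1/143/340 + 38/494 = -1/143*1/340 + 38*(1/494) = -1/48620 + 1/13 = 3739/48620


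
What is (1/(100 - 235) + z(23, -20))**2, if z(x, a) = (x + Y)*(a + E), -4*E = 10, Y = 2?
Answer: 23066623129/72900 ≈ 3.1641e+5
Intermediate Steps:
E = -5/2 (E = -1/4*10 = -5/2 ≈ -2.5000)
z(x, a) = (2 + x)*(-5/2 + a) (z(x, a) = (x + 2)*(a - 5/2) = (2 + x)*(-5/2 + a))
(1/(100 - 235) + z(23, -20))**2 = (1/(100 - 235) + (-5 + 2*(-20) - 5/2*23 - 20*23))**2 = (1/(-135) + (-5 - 40 - 115/2 - 460))**2 = (-1/135 - 1125/2)**2 = (-151877/270)**2 = 23066623129/72900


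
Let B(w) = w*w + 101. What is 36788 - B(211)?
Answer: -7834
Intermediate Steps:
B(w) = 101 + w² (B(w) = w² + 101 = 101 + w²)
36788 - B(211) = 36788 - (101 + 211²) = 36788 - (101 + 44521) = 36788 - 1*44622 = 36788 - 44622 = -7834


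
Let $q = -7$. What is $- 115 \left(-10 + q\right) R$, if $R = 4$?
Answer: $7820$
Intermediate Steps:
$- 115 \left(-10 + q\right) R = - 115 \left(-10 - 7\right) 4 = - 115 \left(\left(-17\right) 4\right) = \left(-115\right) \left(-68\right) = 7820$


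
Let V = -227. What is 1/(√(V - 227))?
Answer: -I*√454/454 ≈ -0.046932*I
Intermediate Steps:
1/(√(V - 227)) = 1/(√(-227 - 227)) = 1/(√(-454)) = 1/(I*√454) = -I*√454/454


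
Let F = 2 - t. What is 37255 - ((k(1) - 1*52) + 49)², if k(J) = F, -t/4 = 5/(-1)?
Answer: 36814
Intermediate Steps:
t = 20 (t = -20/(-1) = -20*(-1) = -4*(-5) = 20)
F = -18 (F = 2 - 1*20 = 2 - 20 = -18)
k(J) = -18
37255 - ((k(1) - 1*52) + 49)² = 37255 - ((-18 - 1*52) + 49)² = 37255 - ((-18 - 52) + 49)² = 37255 - (-70 + 49)² = 37255 - 1*(-21)² = 37255 - 1*441 = 37255 - 441 = 36814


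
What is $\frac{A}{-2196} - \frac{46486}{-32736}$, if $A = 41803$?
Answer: $- \frac{4796893}{272304} \approx -17.616$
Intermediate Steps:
$\frac{A}{-2196} - \frac{46486}{-32736} = \frac{41803}{-2196} - \frac{46486}{-32736} = 41803 \left(- \frac{1}{2196}\right) - - \frac{2113}{1488} = - \frac{41803}{2196} + \frac{2113}{1488} = - \frac{4796893}{272304}$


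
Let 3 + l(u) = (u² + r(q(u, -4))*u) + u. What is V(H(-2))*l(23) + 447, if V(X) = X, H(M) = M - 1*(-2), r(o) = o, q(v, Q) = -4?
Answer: 447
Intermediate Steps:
H(M) = 2 + M (H(M) = M + 2 = 2 + M)
l(u) = -3 + u² - 3*u (l(u) = -3 + ((u² - 4*u) + u) = -3 + (u² - 3*u) = -3 + u² - 3*u)
V(H(-2))*l(23) + 447 = (2 - 2)*(-3 + 23² - 3*23) + 447 = 0*(-3 + 529 - 69) + 447 = 0*457 + 447 = 0 + 447 = 447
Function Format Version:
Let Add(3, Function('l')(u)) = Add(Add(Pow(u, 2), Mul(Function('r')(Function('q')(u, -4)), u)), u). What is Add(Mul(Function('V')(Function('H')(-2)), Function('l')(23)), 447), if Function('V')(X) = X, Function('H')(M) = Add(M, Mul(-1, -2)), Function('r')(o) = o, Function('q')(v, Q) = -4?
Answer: 447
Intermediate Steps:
Function('H')(M) = Add(2, M) (Function('H')(M) = Add(M, 2) = Add(2, M))
Function('l')(u) = Add(-3, Pow(u, 2), Mul(-3, u)) (Function('l')(u) = Add(-3, Add(Add(Pow(u, 2), Mul(-4, u)), u)) = Add(-3, Add(Pow(u, 2), Mul(-3, u))) = Add(-3, Pow(u, 2), Mul(-3, u)))
Add(Mul(Function('V')(Function('H')(-2)), Function('l')(23)), 447) = Add(Mul(Add(2, -2), Add(-3, Pow(23, 2), Mul(-3, 23))), 447) = Add(Mul(0, Add(-3, 529, -69)), 447) = Add(Mul(0, 457), 447) = Add(0, 447) = 447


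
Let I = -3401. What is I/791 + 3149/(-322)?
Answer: -512283/36386 ≈ -14.079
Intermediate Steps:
I/791 + 3149/(-322) = -3401/791 + 3149/(-322) = -3401*1/791 + 3149*(-1/322) = -3401/791 - 3149/322 = -512283/36386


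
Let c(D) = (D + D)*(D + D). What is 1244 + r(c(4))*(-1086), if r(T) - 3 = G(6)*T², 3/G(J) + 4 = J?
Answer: -6674398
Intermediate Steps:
G(J) = 3/(-4 + J)
c(D) = 4*D² (c(D) = (2*D)*(2*D) = 4*D²)
r(T) = 3 + 3*T²/2 (r(T) = 3 + (3/(-4 + 6))*T² = 3 + (3/2)*T² = 3 + (3*(½))*T² = 3 + 3*T²/2)
1244 + r(c(4))*(-1086) = 1244 + (3 + 3*(4*4²)²/2)*(-1086) = 1244 + (3 + 3*(4*16)²/2)*(-1086) = 1244 + (3 + (3/2)*64²)*(-1086) = 1244 + (3 + (3/2)*4096)*(-1086) = 1244 + (3 + 6144)*(-1086) = 1244 + 6147*(-1086) = 1244 - 6675642 = -6674398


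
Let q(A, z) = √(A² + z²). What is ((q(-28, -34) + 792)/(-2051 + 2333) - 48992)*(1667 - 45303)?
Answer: 100471540912/47 - 43636*√485/141 ≈ 2.1377e+9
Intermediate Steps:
((q(-28, -34) + 792)/(-2051 + 2333) - 48992)*(1667 - 45303) = ((√((-28)² + (-34)²) + 792)/(-2051 + 2333) - 48992)*(1667 - 45303) = ((√(784 + 1156) + 792)/282 - 48992)*(-43636) = ((√1940 + 792)*(1/282) - 48992)*(-43636) = ((2*√485 + 792)*(1/282) - 48992)*(-43636) = ((792 + 2*√485)*(1/282) - 48992)*(-43636) = ((132/47 + √485/141) - 48992)*(-43636) = (-2302492/47 + √485/141)*(-43636) = 100471540912/47 - 43636*√485/141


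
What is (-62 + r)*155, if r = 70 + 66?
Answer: 11470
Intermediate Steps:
r = 136
(-62 + r)*155 = (-62 + 136)*155 = 74*155 = 11470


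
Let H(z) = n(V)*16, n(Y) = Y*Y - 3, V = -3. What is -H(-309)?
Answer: -96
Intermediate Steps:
n(Y) = -3 + Y² (n(Y) = Y² - 3 = -3 + Y²)
H(z) = 96 (H(z) = (-3 + (-3)²)*16 = (-3 + 9)*16 = 6*16 = 96)
-H(-309) = -1*96 = -96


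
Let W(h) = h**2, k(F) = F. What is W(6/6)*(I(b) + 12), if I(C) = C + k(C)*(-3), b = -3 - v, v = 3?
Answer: 24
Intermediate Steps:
b = -6 (b = -3 - 1*3 = -3 - 3 = -6)
I(C) = -2*C (I(C) = C + C*(-3) = C - 3*C = -2*C)
W(6/6)*(I(b) + 12) = (6/6)**2*(-2*(-6) + 12) = (6*(1/6))**2*(12 + 12) = 1**2*24 = 1*24 = 24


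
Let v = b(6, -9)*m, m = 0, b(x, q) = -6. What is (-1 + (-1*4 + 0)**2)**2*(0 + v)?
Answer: 0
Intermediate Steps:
v = 0 (v = -6*0 = 0)
(-1 + (-1*4 + 0)**2)**2*(0 + v) = (-1 + (-1*4 + 0)**2)**2*(0 + 0) = (-1 + (-4 + 0)**2)**2*0 = (-1 + (-4)**2)**2*0 = (-1 + 16)**2*0 = 15**2*0 = 225*0 = 0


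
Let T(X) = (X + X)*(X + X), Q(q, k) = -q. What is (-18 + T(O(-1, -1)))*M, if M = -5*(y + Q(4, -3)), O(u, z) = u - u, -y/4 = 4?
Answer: -1800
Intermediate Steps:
y = -16 (y = -4*4 = -16)
O(u, z) = 0
T(X) = 4*X² (T(X) = (2*X)*(2*X) = 4*X²)
M = 100 (M = -5*(-16 - 1*4) = -5*(-16 - 4) = -5*(-20) = 100)
(-18 + T(O(-1, -1)))*M = (-18 + 4*0²)*100 = (-18 + 4*0)*100 = (-18 + 0)*100 = -18*100 = -1800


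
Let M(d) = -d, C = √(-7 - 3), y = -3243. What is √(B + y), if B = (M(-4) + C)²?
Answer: √(-3237 + 8*I*√10) ≈ 0.2223 + 56.895*I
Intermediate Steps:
C = I*√10 (C = √(-10) = I*√10 ≈ 3.1623*I)
B = (4 + I*√10)² (B = (-1*(-4) + I*√10)² = (4 + I*√10)² ≈ 6.0 + 25.298*I)
√(B + y) = √((4 + I*√10)² - 3243) = √(-3243 + (4 + I*√10)²)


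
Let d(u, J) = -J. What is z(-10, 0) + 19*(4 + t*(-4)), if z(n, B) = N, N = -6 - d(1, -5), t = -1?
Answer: 141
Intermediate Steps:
N = -11 (N = -6 - (-1)*(-5) = -6 - 1*5 = -6 - 5 = -11)
z(n, B) = -11
z(-10, 0) + 19*(4 + t*(-4)) = -11 + 19*(4 - 1*(-4)) = -11 + 19*(4 + 4) = -11 + 19*8 = -11 + 152 = 141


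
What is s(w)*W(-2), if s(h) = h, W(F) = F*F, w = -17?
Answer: -68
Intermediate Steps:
W(F) = F²
s(w)*W(-2) = -17*(-2)² = -17*4 = -68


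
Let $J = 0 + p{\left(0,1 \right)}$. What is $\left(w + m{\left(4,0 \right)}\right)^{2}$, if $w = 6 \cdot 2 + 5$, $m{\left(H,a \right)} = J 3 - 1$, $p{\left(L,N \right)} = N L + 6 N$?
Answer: $1156$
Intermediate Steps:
$p{\left(L,N \right)} = 6 N + L N$ ($p{\left(L,N \right)} = L N + 6 N = 6 N + L N$)
$J = 6$ ($J = 0 + 1 \left(6 + 0\right) = 0 + 1 \cdot 6 = 0 + 6 = 6$)
$m{\left(H,a \right)} = 17$ ($m{\left(H,a \right)} = 6 \cdot 3 - 1 = 18 - 1 = 17$)
$w = 17$ ($w = 12 + 5 = 17$)
$\left(w + m{\left(4,0 \right)}\right)^{2} = \left(17 + 17\right)^{2} = 34^{2} = 1156$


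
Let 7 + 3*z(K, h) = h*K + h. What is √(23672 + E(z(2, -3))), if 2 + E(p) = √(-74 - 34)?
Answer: √(23670 + 6*I*√3) ≈ 153.85 + 0.0338*I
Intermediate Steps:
z(K, h) = -7/3 + h/3 + K*h/3 (z(K, h) = -7/3 + (h*K + h)/3 = -7/3 + (K*h + h)/3 = -7/3 + (h + K*h)/3 = -7/3 + (h/3 + K*h/3) = -7/3 + h/3 + K*h/3)
E(p) = -2 + 6*I*√3 (E(p) = -2 + √(-74 - 34) = -2 + √(-108) = -2 + 6*I*√3)
√(23672 + E(z(2, -3))) = √(23672 + (-2 + 6*I*√3)) = √(23670 + 6*I*√3)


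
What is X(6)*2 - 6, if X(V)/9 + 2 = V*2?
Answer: 174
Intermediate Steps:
X(V) = -18 + 18*V (X(V) = -18 + 9*(V*2) = -18 + 9*(2*V) = -18 + 18*V)
X(6)*2 - 6 = (-18 + 18*6)*2 - 6 = (-18 + 108)*2 - 6 = 90*2 - 6 = 180 - 6 = 174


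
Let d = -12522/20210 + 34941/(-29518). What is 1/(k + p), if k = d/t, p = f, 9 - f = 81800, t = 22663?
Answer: -6759905815570/552899457099176873 ≈ -1.2226e-5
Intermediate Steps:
f = -81791 (f = 9 - 1*81800 = 9 - 81800 = -81791)
p = -81791
d = -537891003/298279390 (d = -12522*1/20210 + 34941*(-1/29518) = -6261/10105 - 34941/29518 = -537891003/298279390 ≈ -1.8033)
k = -537891003/6759905815570 (k = -537891003/298279390/22663 = -537891003/298279390*1/22663 = -537891003/6759905815570 ≈ -7.9571e-5)
1/(k + p) = 1/(-537891003/6759905815570 - 81791) = 1/(-552899457099176873/6759905815570) = -6759905815570/552899457099176873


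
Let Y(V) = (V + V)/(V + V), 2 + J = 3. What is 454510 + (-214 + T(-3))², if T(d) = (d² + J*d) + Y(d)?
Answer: 497359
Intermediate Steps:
J = 1 (J = -2 + 3 = 1)
Y(V) = 1 (Y(V) = (2*V)/((2*V)) = (2*V)*(1/(2*V)) = 1)
T(d) = 1 + d + d² (T(d) = (d² + 1*d) + 1 = (d² + d) + 1 = (d + d²) + 1 = 1 + d + d²)
454510 + (-214 + T(-3))² = 454510 + (-214 + (1 - 3 + (-3)²))² = 454510 + (-214 + (1 - 3 + 9))² = 454510 + (-214 + 7)² = 454510 + (-207)² = 454510 + 42849 = 497359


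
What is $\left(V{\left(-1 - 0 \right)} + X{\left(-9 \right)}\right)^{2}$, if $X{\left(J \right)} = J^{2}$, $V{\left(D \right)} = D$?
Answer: $6400$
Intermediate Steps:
$\left(V{\left(-1 - 0 \right)} + X{\left(-9 \right)}\right)^{2} = \left(\left(-1 - 0\right) + \left(-9\right)^{2}\right)^{2} = \left(\left(-1 + 0\right) + 81\right)^{2} = \left(-1 + 81\right)^{2} = 80^{2} = 6400$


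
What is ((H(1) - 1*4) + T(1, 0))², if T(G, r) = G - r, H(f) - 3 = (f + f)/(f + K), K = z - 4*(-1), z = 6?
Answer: 4/121 ≈ 0.033058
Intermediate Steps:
K = 10 (K = 6 - 4*(-1) = 6 + 4 = 10)
H(f) = 3 + 2*f/(10 + f) (H(f) = 3 + (f + f)/(f + 10) = 3 + (2*f)/(10 + f) = 3 + 2*f/(10 + f))
((H(1) - 1*4) + T(1, 0))² = ((5*(6 + 1)/(10 + 1) - 1*4) + (1 - 1*0))² = ((5*7/11 - 4) + (1 + 0))² = ((5*(1/11)*7 - 4) + 1)² = ((35/11 - 4) + 1)² = (-9/11 + 1)² = (2/11)² = 4/121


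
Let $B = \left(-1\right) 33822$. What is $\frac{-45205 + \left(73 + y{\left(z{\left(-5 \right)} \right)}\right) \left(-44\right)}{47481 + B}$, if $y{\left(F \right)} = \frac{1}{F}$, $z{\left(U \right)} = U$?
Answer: $- \frac{242041}{68295} \approx -3.5441$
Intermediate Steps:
$B = -33822$
$\frac{-45205 + \left(73 + y{\left(z{\left(-5 \right)} \right)}\right) \left(-44\right)}{47481 + B} = \frac{-45205 + \left(73 + \frac{1}{-5}\right) \left(-44\right)}{47481 - 33822} = \frac{-45205 + \left(73 - \frac{1}{5}\right) \left(-44\right)}{13659} = \left(-45205 + \frac{364}{5} \left(-44\right)\right) \frac{1}{13659} = \left(-45205 - \frac{16016}{5}\right) \frac{1}{13659} = \left(- \frac{242041}{5}\right) \frac{1}{13659} = - \frac{242041}{68295}$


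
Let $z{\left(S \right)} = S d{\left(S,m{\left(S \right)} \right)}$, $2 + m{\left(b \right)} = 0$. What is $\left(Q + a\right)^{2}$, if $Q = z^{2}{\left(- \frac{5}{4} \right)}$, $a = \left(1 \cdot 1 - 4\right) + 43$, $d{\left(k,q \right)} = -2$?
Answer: $\frac{34225}{16} \approx 2139.1$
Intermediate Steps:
$m{\left(b \right)} = -2$ ($m{\left(b \right)} = -2 + 0 = -2$)
$a = 40$ ($a = \left(1 - 4\right) + 43 = -3 + 43 = 40$)
$z{\left(S \right)} = - 2 S$ ($z{\left(S \right)} = S \left(-2\right) = - 2 S$)
$Q = \frac{25}{4}$ ($Q = \left(- 2 \left(- \frac{5}{4}\right)\right)^{2} = \left(- 2 \left(\left(-5\right) \frac{1}{4}\right)\right)^{2} = \left(\left(-2\right) \left(- \frac{5}{4}\right)\right)^{2} = \left(\frac{5}{2}\right)^{2} = \frac{25}{4} \approx 6.25$)
$\left(Q + a\right)^{2} = \left(\frac{25}{4} + 40\right)^{2} = \left(\frac{185}{4}\right)^{2} = \frac{34225}{16}$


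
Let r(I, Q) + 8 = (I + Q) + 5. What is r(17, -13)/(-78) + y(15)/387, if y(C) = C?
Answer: 29/1118 ≈ 0.025939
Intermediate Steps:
r(I, Q) = -3 + I + Q (r(I, Q) = -8 + ((I + Q) + 5) = -8 + (5 + I + Q) = -3 + I + Q)
r(17, -13)/(-78) + y(15)/387 = (-3 + 17 - 13)/(-78) + 15/387 = 1*(-1/78) + 15*(1/387) = -1/78 + 5/129 = 29/1118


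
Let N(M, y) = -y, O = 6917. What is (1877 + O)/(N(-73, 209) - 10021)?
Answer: -4397/5115 ≈ -0.85963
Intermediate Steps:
(1877 + O)/(N(-73, 209) - 10021) = (1877 + 6917)/(-1*209 - 10021) = 8794/(-209 - 10021) = 8794/(-10230) = 8794*(-1/10230) = -4397/5115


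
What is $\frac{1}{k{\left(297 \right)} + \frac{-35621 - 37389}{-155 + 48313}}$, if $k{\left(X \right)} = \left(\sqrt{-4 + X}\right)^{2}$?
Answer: $\frac{24079}{7018642} \approx 0.0034307$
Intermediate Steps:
$k{\left(X \right)} = -4 + X$
$\frac{1}{k{\left(297 \right)} + \frac{-35621 - 37389}{-155 + 48313}} = \frac{1}{\left(-4 + 297\right) + \frac{-35621 - 37389}{-155 + 48313}} = \frac{1}{293 - \frac{73010}{48158}} = \frac{1}{293 - \frac{36505}{24079}} = \frac{1}{\frac{7018642}{24079}} = \frac{24079}{7018642}$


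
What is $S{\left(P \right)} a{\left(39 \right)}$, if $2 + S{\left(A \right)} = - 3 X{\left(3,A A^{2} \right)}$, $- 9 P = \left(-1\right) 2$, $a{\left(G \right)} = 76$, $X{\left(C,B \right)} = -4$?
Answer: $760$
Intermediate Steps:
$P = \frac{2}{9}$ ($P = - \frac{\left(-1\right) 2}{9} = \left(- \frac{1}{9}\right) \left(-2\right) = \frac{2}{9} \approx 0.22222$)
$S{\left(A \right)} = 10$ ($S{\left(A \right)} = -2 - -12 = -2 + 12 = 10$)
$S{\left(P \right)} a{\left(39 \right)} = 10 \cdot 76 = 760$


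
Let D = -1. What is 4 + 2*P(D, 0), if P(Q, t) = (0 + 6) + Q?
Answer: 14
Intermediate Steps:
P(Q, t) = 6 + Q
4 + 2*P(D, 0) = 4 + 2*(6 - 1) = 4 + 2*5 = 4 + 10 = 14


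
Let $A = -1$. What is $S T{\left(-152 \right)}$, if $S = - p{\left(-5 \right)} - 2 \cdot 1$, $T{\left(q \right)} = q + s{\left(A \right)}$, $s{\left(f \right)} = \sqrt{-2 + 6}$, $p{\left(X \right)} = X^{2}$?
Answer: $4050$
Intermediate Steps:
$s{\left(f \right)} = 2$ ($s{\left(f \right)} = \sqrt{4} = 2$)
$T{\left(q \right)} = 2 + q$ ($T{\left(q \right)} = q + 2 = 2 + q$)
$S = -27$ ($S = - \left(-5\right)^{2} - 2 \cdot 1 = \left(-1\right) 25 - 2 = -25 - 2 = -27$)
$S T{\left(-152 \right)} = - 27 \left(2 - 152\right) = \left(-27\right) \left(-150\right) = 4050$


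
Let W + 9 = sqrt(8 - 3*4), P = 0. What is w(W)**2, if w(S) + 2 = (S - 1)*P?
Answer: 4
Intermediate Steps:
W = -9 + 2*I (W = -9 + sqrt(8 - 3*4) = -9 + sqrt(8 - 12) = -9 + sqrt(-4) = -9 + 2*I ≈ -9.0 + 2.0*I)
w(S) = -2 (w(S) = -2 + (S - 1)*0 = -2 + (-1 + S)*0 = -2 + 0 = -2)
w(W)**2 = (-2)**2 = 4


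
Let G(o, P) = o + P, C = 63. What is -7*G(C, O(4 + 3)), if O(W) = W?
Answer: -490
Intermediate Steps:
G(o, P) = P + o
-7*G(C, O(4 + 3)) = -7*((4 + 3) + 63) = -7*(7 + 63) = -7*70 = -490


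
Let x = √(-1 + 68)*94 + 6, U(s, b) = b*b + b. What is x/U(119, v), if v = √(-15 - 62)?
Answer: 2*(-47*√5159 - 3*√77)/(77*(√77 - I)) ≈ -9.9413 - 1.1329*I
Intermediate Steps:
v = I*√77 (v = √(-77) = I*√77 ≈ 8.775*I)
U(s, b) = b + b² (U(s, b) = b² + b = b + b²)
x = 6 + 94*√67 (x = √67*94 + 6 = 94*√67 + 6 = 6 + 94*√67 ≈ 775.42)
x/U(119, v) = (6 + 94*√67)/(((I*√77)*(1 + I*√77))) = (6 + 94*√67)/((I*√77*(1 + I*√77))) = (6 + 94*√67)*(-I*√77/(77*(1 + I*√77))) = -I*√77*(6 + 94*√67)/(77*(1 + I*√77))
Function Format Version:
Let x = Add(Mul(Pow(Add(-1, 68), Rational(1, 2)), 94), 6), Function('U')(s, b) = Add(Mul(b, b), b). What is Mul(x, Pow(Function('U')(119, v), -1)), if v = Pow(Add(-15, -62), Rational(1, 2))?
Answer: Mul(Rational(2, 77), Pow(Add(Pow(77, Rational(1, 2)), Mul(-1, I)), -1), Add(Mul(-47, Pow(5159, Rational(1, 2))), Mul(-3, Pow(77, Rational(1, 2))))) ≈ Add(-9.9413, Mul(-1.1329, I))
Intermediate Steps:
v = Mul(I, Pow(77, Rational(1, 2))) (v = Pow(-77, Rational(1, 2)) = Mul(I, Pow(77, Rational(1, 2))) ≈ Mul(8.7750, I))
Function('U')(s, b) = Add(b, Pow(b, 2)) (Function('U')(s, b) = Add(Pow(b, 2), b) = Add(b, Pow(b, 2)))
x = Add(6, Mul(94, Pow(67, Rational(1, 2)))) (x = Add(Mul(Pow(67, Rational(1, 2)), 94), 6) = Add(Mul(94, Pow(67, Rational(1, 2))), 6) = Add(6, Mul(94, Pow(67, Rational(1, 2)))) ≈ 775.42)
Mul(x, Pow(Function('U')(119, v), -1)) = Mul(Add(6, Mul(94, Pow(67, Rational(1, 2)))), Pow(Mul(Mul(I, Pow(77, Rational(1, 2))), Add(1, Mul(I, Pow(77, Rational(1, 2))))), -1)) = Mul(Add(6, Mul(94, Pow(67, Rational(1, 2)))), Pow(Mul(I, Pow(77, Rational(1, 2)), Add(1, Mul(I, Pow(77, Rational(1, 2))))), -1)) = Mul(Add(6, Mul(94, Pow(67, Rational(1, 2)))), Mul(Rational(-1, 77), I, Pow(77, Rational(1, 2)), Pow(Add(1, Mul(I, Pow(77, Rational(1, 2)))), -1))) = Mul(Rational(-1, 77), I, Pow(77, Rational(1, 2)), Pow(Add(1, Mul(I, Pow(77, Rational(1, 2)))), -1), Add(6, Mul(94, Pow(67, Rational(1, 2)))))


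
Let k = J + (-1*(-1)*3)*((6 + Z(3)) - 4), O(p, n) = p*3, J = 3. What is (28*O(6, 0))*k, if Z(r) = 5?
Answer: 12096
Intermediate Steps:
O(p, n) = 3*p
k = 24 (k = 3 + (-1*(-1)*3)*((6 + 5) - 4) = 3 + (1*3)*(11 - 4) = 3 + 3*7 = 3 + 21 = 24)
(28*O(6, 0))*k = (28*(3*6))*24 = (28*18)*24 = 504*24 = 12096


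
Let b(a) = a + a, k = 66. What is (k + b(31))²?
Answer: 16384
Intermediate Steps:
b(a) = 2*a
(k + b(31))² = (66 + 2*31)² = (66 + 62)² = 128² = 16384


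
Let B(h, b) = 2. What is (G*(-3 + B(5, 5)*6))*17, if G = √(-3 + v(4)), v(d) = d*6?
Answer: 153*√21 ≈ 701.13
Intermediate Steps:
v(d) = 6*d
G = √21 (G = √(-3 + 6*4) = √(-3 + 24) = √21 ≈ 4.5826)
(G*(-3 + B(5, 5)*6))*17 = (√21*(-3 + 2*6))*17 = (√21*(-3 + 12))*17 = (√21*9)*17 = (9*√21)*17 = 153*√21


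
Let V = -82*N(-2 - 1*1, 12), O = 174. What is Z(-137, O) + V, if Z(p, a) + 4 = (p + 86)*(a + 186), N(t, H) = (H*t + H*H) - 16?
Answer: -25908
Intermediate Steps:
N(t, H) = -16 + H² + H*t (N(t, H) = (H*t + H²) - 16 = (H² + H*t) - 16 = -16 + H² + H*t)
Z(p, a) = -4 + (86 + p)*(186 + a) (Z(p, a) = -4 + (p + 86)*(a + 186) = -4 + (86 + p)*(186 + a))
V = -7544 (V = -82*(-16 + 12² + 12*(-2 - 1*1)) = -82*(-16 + 144 + 12*(-2 - 1)) = -82*(-16 + 144 + 12*(-3)) = -82*(-16 + 144 - 36) = -82*92 = -7544)
Z(-137, O) + V = (15992 + 86*174 + 186*(-137) + 174*(-137)) - 7544 = (15992 + 14964 - 25482 - 23838) - 7544 = -18364 - 7544 = -25908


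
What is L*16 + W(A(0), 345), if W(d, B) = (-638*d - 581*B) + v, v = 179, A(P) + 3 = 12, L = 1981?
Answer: -174312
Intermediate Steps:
A(P) = 9 (A(P) = -3 + 12 = 9)
W(d, B) = 179 - 638*d - 581*B (W(d, B) = (-638*d - 581*B) + 179 = 179 - 638*d - 581*B)
L*16 + W(A(0), 345) = 1981*16 + (179 - 638*9 - 581*345) = 31696 + (179 - 5742 - 200445) = 31696 - 206008 = -174312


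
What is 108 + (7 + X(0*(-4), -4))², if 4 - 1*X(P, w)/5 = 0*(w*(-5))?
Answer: 837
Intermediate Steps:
X(P, w) = 20 (X(P, w) = 20 - 0*w*(-5) = 20 - 0*(-5*w) = 20 - 5*0 = 20 + 0 = 20)
108 + (7 + X(0*(-4), -4))² = 108 + (7 + 20)² = 108 + 27² = 108 + 729 = 837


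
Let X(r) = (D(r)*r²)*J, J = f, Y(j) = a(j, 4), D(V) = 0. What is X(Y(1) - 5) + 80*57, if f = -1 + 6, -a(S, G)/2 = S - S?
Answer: 4560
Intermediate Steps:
a(S, G) = 0 (a(S, G) = -2*(S - S) = -2*0 = 0)
f = 5
Y(j) = 0
J = 5
X(r) = 0 (X(r) = (0*r²)*5 = 0*5 = 0)
X(Y(1) - 5) + 80*57 = 0 + 80*57 = 0 + 4560 = 4560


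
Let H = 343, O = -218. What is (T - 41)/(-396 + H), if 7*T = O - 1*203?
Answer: 708/371 ≈ 1.9084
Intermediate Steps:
T = -421/7 (T = (-218 - 1*203)/7 = (-218 - 203)/7 = (1/7)*(-421) = -421/7 ≈ -60.143)
(T - 41)/(-396 + H) = (-421/7 - 41)/(-396 + 343) = -708/7/(-53) = -708/7*(-1/53) = 708/371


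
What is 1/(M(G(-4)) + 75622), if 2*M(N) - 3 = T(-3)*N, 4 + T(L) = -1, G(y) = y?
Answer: 2/151267 ≈ 1.3222e-5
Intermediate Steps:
T(L) = -5 (T(L) = -4 - 1 = -5)
M(N) = 3/2 - 5*N/2 (M(N) = 3/2 + (-5*N)/2 = 3/2 - 5*N/2)
1/(M(G(-4)) + 75622) = 1/((3/2 - 5/2*(-4)) + 75622) = 1/((3/2 + 10) + 75622) = 1/(23/2 + 75622) = 1/(151267/2) = 2/151267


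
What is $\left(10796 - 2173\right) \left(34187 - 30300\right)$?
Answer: $33517601$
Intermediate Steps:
$\left(10796 - 2173\right) \left(34187 - 30300\right) = 8623 \cdot 3887 = 33517601$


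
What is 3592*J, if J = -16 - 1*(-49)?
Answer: 118536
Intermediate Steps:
J = 33 (J = -16 + 49 = 33)
3592*J = 3592*33 = 118536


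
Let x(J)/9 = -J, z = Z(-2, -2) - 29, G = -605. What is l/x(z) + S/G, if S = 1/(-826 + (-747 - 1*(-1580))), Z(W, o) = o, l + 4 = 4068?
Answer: 17210761/1181565 ≈ 14.566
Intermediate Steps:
l = 4064 (l = -4 + 4068 = 4064)
z = -31 (z = -2 - 29 = -31)
x(J) = -9*J (x(J) = 9*(-J) = -9*J)
S = 1/7 (S = 1/(-826 + (-747 + 1580)) = 1/(-826 + 833) = 1/7 ≈ 0.14286)
l/x(z) + S/G = 4064/((-9*(-31))) + (1/7)/(-605) = 4064/279 + (1/7)*(-1/605) = 4064*(1/279) - 1/4235 = 4064/279 - 1/4235 = 17210761/1181565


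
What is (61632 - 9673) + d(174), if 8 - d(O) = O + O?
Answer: 51619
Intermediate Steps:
d(O) = 8 - 2*O (d(O) = 8 - (O + O) = 8 - 2*O)
(61632 - 9673) + d(174) = (61632 - 9673) + (8 - 2*174) = 51959 + (8 - 348) = 51959 - 340 = 51619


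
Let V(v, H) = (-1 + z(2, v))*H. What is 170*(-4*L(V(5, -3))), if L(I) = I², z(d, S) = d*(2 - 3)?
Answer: -55080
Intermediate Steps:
z(d, S) = -d (z(d, S) = d*(-1) = -d)
V(v, H) = -3*H (V(v, H) = (-1 - 1*2)*H = (-1 - 2)*H = -3*H)
170*(-4*L(V(5, -3))) = 170*(-4*(-3*(-3))²) = 170*(-4*9²) = 170*(-4*81) = 170*(-324) = -55080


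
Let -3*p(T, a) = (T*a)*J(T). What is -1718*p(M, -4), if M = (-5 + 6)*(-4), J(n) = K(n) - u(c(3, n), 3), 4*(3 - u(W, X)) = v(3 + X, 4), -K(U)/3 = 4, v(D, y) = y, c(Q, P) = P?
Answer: -384832/3 ≈ -1.2828e+5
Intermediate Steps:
K(U) = -12 (K(U) = -3*4 = -12)
u(W, X) = 2 (u(W, X) = 3 - ¼*4 = 3 - 1 = 2)
J(n) = -14 (J(n) = -12 - 1*2 = -12 - 2 = -14)
M = -4 (M = 1*(-4) = -4)
p(T, a) = 14*T*a/3 (p(T, a) = -T*a*(-14)/3 = -(-14)*T*a/3 = 14*T*a/3)
-1718*p(M, -4) = -24052*(-4)*(-4)/3 = -1718*224/3 = -384832/3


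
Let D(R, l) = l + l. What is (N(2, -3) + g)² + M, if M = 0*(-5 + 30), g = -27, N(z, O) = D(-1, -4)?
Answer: 1225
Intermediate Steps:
D(R, l) = 2*l
N(z, O) = -8 (N(z, O) = 2*(-4) = -8)
M = 0 (M = 0*25 = 0)
(N(2, -3) + g)² + M = (-8 - 27)² + 0 = (-35)² + 0 = 1225 + 0 = 1225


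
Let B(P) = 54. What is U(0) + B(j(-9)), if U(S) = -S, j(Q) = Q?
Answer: 54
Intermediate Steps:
U(0) + B(j(-9)) = -1*0 + 54 = 0 + 54 = 54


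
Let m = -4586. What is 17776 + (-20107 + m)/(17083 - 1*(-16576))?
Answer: 598297691/33659 ≈ 17775.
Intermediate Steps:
17776 + (-20107 + m)/(17083 - 1*(-16576)) = 17776 + (-20107 - 4586)/(17083 - 1*(-16576)) = 17776 - 24693/(17083 + 16576) = 17776 - 24693/33659 = 598297691/33659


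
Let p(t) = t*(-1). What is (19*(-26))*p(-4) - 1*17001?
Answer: -18977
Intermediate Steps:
p(t) = -t
(19*(-26))*p(-4) - 1*17001 = (19*(-26))*(-1*(-4)) - 1*17001 = -494*4 - 17001 = -1976 - 17001 = -18977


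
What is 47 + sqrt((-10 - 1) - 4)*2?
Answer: 47 + 2*I*sqrt(15) ≈ 47.0 + 7.746*I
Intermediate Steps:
47 + sqrt((-10 - 1) - 4)*2 = 47 + sqrt(-11 - 4)*2 = 47 + sqrt(-15)*2 = 47 + (I*sqrt(15))*2 = 47 + 2*I*sqrt(15)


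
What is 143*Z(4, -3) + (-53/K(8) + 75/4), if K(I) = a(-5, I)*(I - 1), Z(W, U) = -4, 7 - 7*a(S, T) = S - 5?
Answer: -37833/68 ≈ -556.37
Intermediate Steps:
a(S, T) = 12/7 - S/7 (a(S, T) = 1 - (S - 5)/7 = 1 - (-5 + S)/7 = 1 + (5/7 - S/7) = 12/7 - S/7)
K(I) = -17/7 + 17*I/7 (K(I) = (12/7 - ⅐*(-5))*(I - 1) = (12/7 + 5/7)*(-1 + I) = 17*(-1 + I)/7 = -17/7 + 17*I/7)
143*Z(4, -3) + (-53/K(8) + 75/4) = 143*(-4) + (-53/(-17/7 + (17/7)*8) + 75/4) = -572 + (-53/(-17/7 + 136/7) + 75*(¼)) = -572 + (-53/17 + 75/4) = -572 + 1063/68 = -37833/68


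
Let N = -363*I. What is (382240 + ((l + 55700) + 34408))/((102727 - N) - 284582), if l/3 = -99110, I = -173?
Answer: -87509/122327 ≈ -0.71537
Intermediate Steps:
l = -297330 (l = 3*(-99110) = -297330)
N = 62799 (N = -363*(-173) = 62799)
(382240 + ((l + 55700) + 34408))/((102727 - N) - 284582) = (382240 + ((-297330 + 55700) + 34408))/((102727 - 1*62799) - 284582) = (382240 + (-241630 + 34408))/((102727 - 62799) - 284582) = (382240 - 207222)/(39928 - 284582) = 175018/(-244654) = 175018*(-1/244654) = -87509/122327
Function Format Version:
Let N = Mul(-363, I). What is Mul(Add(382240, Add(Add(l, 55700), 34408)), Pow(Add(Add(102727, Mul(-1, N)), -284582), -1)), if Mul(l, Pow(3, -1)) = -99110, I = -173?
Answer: Rational(-87509, 122327) ≈ -0.71537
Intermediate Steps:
l = -297330 (l = Mul(3, -99110) = -297330)
N = 62799 (N = Mul(-363, -173) = 62799)
Mul(Add(382240, Add(Add(l, 55700), 34408)), Pow(Add(Add(102727, Mul(-1, N)), -284582), -1)) = Mul(Add(382240, Add(Add(-297330, 55700), 34408)), Pow(Add(Add(102727, Mul(-1, 62799)), -284582), -1)) = Mul(Add(382240, Add(-241630, 34408)), Pow(Add(Add(102727, -62799), -284582), -1)) = Mul(Add(382240, -207222), Pow(Add(39928, -284582), -1)) = Mul(175018, Pow(-244654, -1)) = Mul(175018, Rational(-1, 244654)) = Rational(-87509, 122327)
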